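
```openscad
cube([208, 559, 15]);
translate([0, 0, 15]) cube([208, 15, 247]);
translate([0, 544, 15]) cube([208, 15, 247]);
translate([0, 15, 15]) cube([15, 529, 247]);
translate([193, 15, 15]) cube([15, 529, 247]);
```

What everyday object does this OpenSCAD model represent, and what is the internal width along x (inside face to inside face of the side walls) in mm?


An open box. The internal width is 178 mm.

A 208×559 base slab with four walls standing on it — an open box. The base is 208 mm wide and the walls are 15 mm thick, so the internal width is 208 − 2 × 15 = 178 mm.


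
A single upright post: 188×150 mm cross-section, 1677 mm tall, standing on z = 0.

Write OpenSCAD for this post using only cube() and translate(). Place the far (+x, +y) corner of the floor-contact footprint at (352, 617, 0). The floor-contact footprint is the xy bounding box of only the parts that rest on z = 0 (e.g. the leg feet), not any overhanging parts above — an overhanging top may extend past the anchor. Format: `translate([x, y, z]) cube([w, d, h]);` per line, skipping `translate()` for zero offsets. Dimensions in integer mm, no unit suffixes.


translate([164, 467, 0]) cube([188, 150, 1677]);


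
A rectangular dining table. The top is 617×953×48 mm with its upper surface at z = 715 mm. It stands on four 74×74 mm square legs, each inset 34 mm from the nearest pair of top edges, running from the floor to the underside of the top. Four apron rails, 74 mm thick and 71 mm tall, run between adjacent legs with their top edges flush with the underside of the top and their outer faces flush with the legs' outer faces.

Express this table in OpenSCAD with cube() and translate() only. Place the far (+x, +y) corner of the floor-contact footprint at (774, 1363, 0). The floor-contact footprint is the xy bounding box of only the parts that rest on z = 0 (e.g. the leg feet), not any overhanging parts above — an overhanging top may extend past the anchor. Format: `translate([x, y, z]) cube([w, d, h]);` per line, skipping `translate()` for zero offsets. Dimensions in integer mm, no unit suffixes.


translate([191, 444, 667]) cube([617, 953, 48]);
translate([225, 478, 0]) cube([74, 74, 667]);
translate([700, 478, 0]) cube([74, 74, 667]);
translate([225, 1289, 0]) cube([74, 74, 667]);
translate([700, 1289, 0]) cube([74, 74, 667]);
translate([299, 478, 596]) cube([401, 74, 71]);
translate([299, 1289, 596]) cube([401, 74, 71]);
translate([225, 552, 596]) cube([74, 737, 71]);
translate([700, 552, 596]) cube([74, 737, 71]);


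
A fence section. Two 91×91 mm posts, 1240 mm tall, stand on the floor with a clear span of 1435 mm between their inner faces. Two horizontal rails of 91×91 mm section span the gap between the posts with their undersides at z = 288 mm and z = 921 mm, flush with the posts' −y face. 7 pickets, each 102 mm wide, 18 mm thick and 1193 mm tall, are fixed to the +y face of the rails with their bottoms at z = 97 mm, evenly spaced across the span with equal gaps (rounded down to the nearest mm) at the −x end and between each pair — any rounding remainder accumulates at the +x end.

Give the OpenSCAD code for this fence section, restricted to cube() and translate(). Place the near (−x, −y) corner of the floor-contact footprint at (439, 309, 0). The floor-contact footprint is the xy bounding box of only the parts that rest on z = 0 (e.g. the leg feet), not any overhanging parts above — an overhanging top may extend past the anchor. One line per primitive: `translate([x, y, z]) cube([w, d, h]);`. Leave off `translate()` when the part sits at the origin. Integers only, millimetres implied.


translate([439, 309, 0]) cube([91, 91, 1240]);
translate([1965, 309, 0]) cube([91, 91, 1240]);
translate([530, 309, 288]) cube([1435, 91, 91]);
translate([530, 309, 921]) cube([1435, 91, 91]);
translate([620, 400, 97]) cube([102, 18, 1193]);
translate([812, 400, 97]) cube([102, 18, 1193]);
translate([1004, 400, 97]) cube([102, 18, 1193]);
translate([1196, 400, 97]) cube([102, 18, 1193]);
translate([1388, 400, 97]) cube([102, 18, 1193]);
translate([1580, 400, 97]) cube([102, 18, 1193]);
translate([1772, 400, 97]) cube([102, 18, 1193]);


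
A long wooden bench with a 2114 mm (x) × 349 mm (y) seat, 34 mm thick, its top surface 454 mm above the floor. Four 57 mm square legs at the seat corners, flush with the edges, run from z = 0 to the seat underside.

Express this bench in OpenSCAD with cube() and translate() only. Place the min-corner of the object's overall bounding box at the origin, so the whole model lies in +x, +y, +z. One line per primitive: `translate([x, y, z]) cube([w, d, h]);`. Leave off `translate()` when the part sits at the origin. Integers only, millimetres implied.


translate([0, 0, 420]) cube([2114, 349, 34]);
cube([57, 57, 420]);
translate([0, 292, 0]) cube([57, 57, 420]);
translate([2057, 0, 0]) cube([57, 57, 420]);
translate([2057, 292, 0]) cube([57, 57, 420]);


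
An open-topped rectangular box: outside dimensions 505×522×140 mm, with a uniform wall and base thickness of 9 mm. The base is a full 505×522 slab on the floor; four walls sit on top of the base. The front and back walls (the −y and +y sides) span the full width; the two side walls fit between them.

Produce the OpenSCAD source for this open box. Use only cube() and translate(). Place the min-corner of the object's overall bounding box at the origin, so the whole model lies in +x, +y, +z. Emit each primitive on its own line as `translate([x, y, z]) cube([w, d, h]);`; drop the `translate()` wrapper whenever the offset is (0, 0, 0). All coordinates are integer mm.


cube([505, 522, 9]);
translate([0, 0, 9]) cube([505, 9, 131]);
translate([0, 513, 9]) cube([505, 9, 131]);
translate([0, 9, 9]) cube([9, 504, 131]);
translate([496, 9, 9]) cube([9, 504, 131]);


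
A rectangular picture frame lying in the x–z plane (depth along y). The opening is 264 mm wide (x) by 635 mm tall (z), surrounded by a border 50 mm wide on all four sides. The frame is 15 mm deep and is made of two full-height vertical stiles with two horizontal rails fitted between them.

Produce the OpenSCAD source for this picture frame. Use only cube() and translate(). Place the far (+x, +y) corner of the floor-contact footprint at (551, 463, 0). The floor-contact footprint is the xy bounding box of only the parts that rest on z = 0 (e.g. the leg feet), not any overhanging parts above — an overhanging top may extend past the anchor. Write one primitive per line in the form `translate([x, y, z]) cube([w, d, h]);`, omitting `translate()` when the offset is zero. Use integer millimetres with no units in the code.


translate([187, 448, 0]) cube([50, 15, 735]);
translate([501, 448, 0]) cube([50, 15, 735]);
translate([237, 448, 0]) cube([264, 15, 50]);
translate([237, 448, 685]) cube([264, 15, 50]);


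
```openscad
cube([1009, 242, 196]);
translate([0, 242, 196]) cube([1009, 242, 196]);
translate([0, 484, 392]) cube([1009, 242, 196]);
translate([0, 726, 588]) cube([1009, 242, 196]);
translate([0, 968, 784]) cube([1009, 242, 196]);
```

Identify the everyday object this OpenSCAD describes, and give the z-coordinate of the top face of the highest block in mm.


A staircase. The total rise is 980 mm.

5 identical blocks, each offset up and back from the previous — a staircase. Each step is 196 mm tall and there are 5 of them, so the total rise is 5 × 196 = 980 mm.


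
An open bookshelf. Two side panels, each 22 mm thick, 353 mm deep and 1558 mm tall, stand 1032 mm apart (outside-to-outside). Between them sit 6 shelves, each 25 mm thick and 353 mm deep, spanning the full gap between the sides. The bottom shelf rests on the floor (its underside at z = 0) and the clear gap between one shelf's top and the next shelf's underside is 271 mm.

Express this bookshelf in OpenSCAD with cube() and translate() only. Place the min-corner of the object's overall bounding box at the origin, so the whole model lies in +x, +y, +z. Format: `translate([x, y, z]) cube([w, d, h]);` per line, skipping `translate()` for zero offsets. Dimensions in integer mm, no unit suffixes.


cube([22, 353, 1558]);
translate([1010, 0, 0]) cube([22, 353, 1558]);
translate([22, 0, 0]) cube([988, 353, 25]);
translate([22, 0, 296]) cube([988, 353, 25]);
translate([22, 0, 592]) cube([988, 353, 25]);
translate([22, 0, 888]) cube([988, 353, 25]);
translate([22, 0, 1184]) cube([988, 353, 25]);
translate([22, 0, 1480]) cube([988, 353, 25]);


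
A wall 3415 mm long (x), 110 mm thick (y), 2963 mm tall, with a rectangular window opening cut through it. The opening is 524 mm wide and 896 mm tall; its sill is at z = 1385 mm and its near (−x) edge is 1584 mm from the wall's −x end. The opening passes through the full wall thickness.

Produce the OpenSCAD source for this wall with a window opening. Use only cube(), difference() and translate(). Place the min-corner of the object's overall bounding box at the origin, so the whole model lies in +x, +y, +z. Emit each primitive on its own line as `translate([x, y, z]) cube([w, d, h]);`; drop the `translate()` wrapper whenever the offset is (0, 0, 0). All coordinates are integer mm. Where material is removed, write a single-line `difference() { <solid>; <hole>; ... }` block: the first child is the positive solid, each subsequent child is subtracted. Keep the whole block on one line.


difference() { cube([3415, 110, 2963]); translate([1584, 0, 1385]) cube([524, 110, 896]); }


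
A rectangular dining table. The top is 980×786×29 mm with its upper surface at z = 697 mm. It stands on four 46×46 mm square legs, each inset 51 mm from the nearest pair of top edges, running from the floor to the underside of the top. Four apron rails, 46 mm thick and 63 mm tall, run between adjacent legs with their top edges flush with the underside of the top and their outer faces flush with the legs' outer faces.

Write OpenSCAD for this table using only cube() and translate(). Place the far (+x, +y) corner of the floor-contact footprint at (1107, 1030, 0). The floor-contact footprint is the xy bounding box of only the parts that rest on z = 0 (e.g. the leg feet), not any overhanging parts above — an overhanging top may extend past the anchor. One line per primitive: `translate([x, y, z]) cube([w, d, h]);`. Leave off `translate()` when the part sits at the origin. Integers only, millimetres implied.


translate([178, 295, 668]) cube([980, 786, 29]);
translate([229, 346, 0]) cube([46, 46, 668]);
translate([1061, 346, 0]) cube([46, 46, 668]);
translate([229, 984, 0]) cube([46, 46, 668]);
translate([1061, 984, 0]) cube([46, 46, 668]);
translate([275, 346, 605]) cube([786, 46, 63]);
translate([275, 984, 605]) cube([786, 46, 63]);
translate([229, 392, 605]) cube([46, 592, 63]);
translate([1061, 392, 605]) cube([46, 592, 63]);


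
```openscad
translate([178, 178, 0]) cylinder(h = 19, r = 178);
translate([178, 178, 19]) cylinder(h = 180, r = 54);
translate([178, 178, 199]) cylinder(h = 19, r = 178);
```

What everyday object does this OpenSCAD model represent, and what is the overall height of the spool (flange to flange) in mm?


A spool. The overall height is 218 mm.

Three coaxial cylinders, large–small–large — a spool. Two 19 mm flanges and a 180 mm core give 19 + 180 + 19 = 218 mm.


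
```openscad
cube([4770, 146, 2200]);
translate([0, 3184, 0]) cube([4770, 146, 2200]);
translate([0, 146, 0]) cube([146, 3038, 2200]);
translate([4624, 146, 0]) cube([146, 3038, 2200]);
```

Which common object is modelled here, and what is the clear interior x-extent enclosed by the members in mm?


A house (or room) frame. The interior width is 4478 mm.

Four 2200 mm walls enclosing a rectangle with no floor or roof — a room or house frame. Outside width is 4770 mm and wall thickness is 146 mm, so the interior width is 4770 − 2 × 146 = 4478 mm.


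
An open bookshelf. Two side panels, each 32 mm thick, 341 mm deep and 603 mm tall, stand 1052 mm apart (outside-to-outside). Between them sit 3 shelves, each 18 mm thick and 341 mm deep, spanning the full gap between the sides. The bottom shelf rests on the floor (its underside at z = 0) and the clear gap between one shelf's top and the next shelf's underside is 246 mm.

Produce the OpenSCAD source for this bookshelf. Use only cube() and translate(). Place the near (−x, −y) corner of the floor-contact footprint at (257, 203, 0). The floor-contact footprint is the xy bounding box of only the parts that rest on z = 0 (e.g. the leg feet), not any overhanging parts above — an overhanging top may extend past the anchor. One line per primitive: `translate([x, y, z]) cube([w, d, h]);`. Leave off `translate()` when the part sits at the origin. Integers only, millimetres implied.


translate([257, 203, 0]) cube([32, 341, 603]);
translate([1277, 203, 0]) cube([32, 341, 603]);
translate([289, 203, 0]) cube([988, 341, 18]);
translate([289, 203, 264]) cube([988, 341, 18]);
translate([289, 203, 528]) cube([988, 341, 18]);


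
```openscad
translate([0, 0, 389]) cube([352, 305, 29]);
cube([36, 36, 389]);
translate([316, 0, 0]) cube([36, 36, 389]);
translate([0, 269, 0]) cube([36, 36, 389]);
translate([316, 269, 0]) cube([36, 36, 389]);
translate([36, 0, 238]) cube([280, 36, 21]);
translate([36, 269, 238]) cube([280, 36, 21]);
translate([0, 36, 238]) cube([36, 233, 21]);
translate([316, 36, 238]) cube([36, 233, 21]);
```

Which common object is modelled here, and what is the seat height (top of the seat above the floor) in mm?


A stool. The seat height is 418 mm.

A 352×305×29 slab at z = 389 on four corner posts — a stool. The seat top is 389 + 29 = 418 mm.


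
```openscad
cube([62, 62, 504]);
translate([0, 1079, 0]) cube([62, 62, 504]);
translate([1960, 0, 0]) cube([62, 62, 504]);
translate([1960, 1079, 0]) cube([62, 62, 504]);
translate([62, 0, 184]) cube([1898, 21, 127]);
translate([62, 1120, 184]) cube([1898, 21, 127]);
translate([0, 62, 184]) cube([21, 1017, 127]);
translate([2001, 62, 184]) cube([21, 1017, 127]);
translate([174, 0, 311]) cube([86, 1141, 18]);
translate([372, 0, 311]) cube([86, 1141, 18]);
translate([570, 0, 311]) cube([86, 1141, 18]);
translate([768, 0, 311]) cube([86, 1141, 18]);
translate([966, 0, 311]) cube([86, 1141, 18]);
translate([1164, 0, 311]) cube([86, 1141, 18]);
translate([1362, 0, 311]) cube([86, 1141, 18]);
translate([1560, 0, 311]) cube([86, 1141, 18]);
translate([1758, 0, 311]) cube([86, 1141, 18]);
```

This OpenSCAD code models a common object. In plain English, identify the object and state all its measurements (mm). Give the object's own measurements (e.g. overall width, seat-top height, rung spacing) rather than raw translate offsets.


A bed frame 2022 mm long (x) by 1141 mm wide (y). Four 62×62 mm corner posts, 504 mm tall, at the corners of the footprint. Four rails of 21 mm thickness and 127 mm height run between adjacent posts with their undersides at z = 184 mm, their outer faces flush with the outside of the frame (the two x-running rails run between the posts' inner faces; the two y-running rails run between the posts' inner faces). 9 slats, each 86 mm wide (x) and 18 mm thick, lie across the top of the two x-running rails, running the full 1141 mm width of the frame in y; along x they sit between the end posts with a 112 mm gap after the −x posts and between neighbouring slats, leaving 116 mm before the +x posts.


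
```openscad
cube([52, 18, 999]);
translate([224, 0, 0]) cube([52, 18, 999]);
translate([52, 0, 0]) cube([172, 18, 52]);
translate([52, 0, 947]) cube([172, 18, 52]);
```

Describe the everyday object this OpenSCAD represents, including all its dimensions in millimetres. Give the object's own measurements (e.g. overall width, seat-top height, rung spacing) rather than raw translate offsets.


A rectangular picture frame lying in the x–z plane (depth along y). The opening is 172 mm wide (x) by 895 mm tall (z), surrounded by a border 52 mm wide on all four sides. The frame is 18 mm deep and is made of two full-height vertical stiles with two horizontal rails fitted between them.


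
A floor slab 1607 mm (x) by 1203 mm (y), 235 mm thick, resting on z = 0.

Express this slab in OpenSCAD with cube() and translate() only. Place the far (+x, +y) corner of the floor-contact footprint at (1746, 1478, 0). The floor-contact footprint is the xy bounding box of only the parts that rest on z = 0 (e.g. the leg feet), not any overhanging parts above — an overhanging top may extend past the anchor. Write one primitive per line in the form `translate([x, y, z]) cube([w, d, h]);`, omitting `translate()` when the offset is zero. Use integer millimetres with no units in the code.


translate([139, 275, 0]) cube([1607, 1203, 235]);


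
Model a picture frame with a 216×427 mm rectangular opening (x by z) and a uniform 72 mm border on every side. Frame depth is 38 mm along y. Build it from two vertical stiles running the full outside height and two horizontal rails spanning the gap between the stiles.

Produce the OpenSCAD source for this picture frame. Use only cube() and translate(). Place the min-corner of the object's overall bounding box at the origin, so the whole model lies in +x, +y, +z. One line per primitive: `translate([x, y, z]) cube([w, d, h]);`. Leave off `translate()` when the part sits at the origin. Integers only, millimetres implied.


cube([72, 38, 571]);
translate([288, 0, 0]) cube([72, 38, 571]);
translate([72, 0, 0]) cube([216, 38, 72]);
translate([72, 0, 499]) cube([216, 38, 72]);


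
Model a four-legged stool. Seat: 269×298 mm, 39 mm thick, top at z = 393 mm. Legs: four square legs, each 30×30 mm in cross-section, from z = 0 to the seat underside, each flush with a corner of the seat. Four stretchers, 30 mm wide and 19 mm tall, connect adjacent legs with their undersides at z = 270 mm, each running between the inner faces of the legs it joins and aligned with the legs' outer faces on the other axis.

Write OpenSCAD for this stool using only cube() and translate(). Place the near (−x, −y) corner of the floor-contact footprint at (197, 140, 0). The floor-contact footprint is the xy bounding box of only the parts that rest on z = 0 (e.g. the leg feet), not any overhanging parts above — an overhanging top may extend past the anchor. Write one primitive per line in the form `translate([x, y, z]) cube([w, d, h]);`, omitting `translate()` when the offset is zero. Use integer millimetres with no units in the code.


translate([197, 140, 354]) cube([269, 298, 39]);
translate([197, 140, 0]) cube([30, 30, 354]);
translate([436, 140, 0]) cube([30, 30, 354]);
translate([197, 408, 0]) cube([30, 30, 354]);
translate([436, 408, 0]) cube([30, 30, 354]);
translate([227, 140, 270]) cube([209, 30, 19]);
translate([227, 408, 270]) cube([209, 30, 19]);
translate([197, 170, 270]) cube([30, 238, 19]);
translate([436, 170, 270]) cube([30, 238, 19]);


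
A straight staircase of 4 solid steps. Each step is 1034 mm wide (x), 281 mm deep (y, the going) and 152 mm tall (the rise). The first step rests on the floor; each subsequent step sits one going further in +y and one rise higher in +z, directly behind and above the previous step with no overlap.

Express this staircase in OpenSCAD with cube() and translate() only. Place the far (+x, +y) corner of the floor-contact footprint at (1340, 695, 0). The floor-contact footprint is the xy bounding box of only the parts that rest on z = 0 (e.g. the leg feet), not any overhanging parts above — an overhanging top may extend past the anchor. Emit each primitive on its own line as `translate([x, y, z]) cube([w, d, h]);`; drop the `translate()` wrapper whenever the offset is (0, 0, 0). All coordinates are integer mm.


translate([306, 414, 0]) cube([1034, 281, 152]);
translate([306, 695, 152]) cube([1034, 281, 152]);
translate([306, 976, 304]) cube([1034, 281, 152]);
translate([306, 1257, 456]) cube([1034, 281, 152]);


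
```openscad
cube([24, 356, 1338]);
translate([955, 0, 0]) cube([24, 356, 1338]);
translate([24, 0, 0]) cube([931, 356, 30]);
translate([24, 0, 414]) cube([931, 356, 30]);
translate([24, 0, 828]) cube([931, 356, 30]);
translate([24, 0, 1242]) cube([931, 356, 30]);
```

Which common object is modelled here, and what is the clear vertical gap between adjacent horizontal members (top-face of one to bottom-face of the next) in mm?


A bookshelf. The clear shelf gap is 384 mm.

Two tall side panels with 4 horizontal boards between them — a bookshelf. The first two shelf undersides are at z = 0 and z = 414; with shelf thickness 30, the clear gap is 414 − 0 − 30 = 384 mm.


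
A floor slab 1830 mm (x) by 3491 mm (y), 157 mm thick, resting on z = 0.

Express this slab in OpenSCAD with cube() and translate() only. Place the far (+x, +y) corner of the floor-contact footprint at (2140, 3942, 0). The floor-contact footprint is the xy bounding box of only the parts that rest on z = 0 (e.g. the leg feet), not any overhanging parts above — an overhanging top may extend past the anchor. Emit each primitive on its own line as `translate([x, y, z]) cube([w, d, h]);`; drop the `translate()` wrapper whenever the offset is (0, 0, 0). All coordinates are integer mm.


translate([310, 451, 0]) cube([1830, 3491, 157]);


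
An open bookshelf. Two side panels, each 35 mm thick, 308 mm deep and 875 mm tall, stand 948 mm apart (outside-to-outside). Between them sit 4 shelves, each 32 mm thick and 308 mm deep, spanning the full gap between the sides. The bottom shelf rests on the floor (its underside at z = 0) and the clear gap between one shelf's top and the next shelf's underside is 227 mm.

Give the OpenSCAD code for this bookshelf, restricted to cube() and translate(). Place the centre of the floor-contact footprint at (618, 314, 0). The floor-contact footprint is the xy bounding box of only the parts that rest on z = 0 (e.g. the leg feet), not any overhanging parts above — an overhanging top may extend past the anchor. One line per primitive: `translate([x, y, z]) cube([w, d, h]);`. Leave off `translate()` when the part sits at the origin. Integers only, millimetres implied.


translate([144, 160, 0]) cube([35, 308, 875]);
translate([1057, 160, 0]) cube([35, 308, 875]);
translate([179, 160, 0]) cube([878, 308, 32]);
translate([179, 160, 259]) cube([878, 308, 32]);
translate([179, 160, 518]) cube([878, 308, 32]);
translate([179, 160, 777]) cube([878, 308, 32]);


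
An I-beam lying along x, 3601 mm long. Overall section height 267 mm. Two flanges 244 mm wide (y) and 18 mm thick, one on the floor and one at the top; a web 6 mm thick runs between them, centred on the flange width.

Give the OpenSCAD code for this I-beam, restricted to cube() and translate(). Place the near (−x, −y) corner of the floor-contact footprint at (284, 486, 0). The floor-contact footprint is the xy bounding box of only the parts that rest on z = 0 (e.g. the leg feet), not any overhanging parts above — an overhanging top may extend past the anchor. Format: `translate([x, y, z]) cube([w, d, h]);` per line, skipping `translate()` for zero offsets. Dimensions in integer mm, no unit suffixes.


translate([284, 486, 0]) cube([3601, 244, 18]);
translate([284, 605, 18]) cube([3601, 6, 231]);
translate([284, 486, 249]) cube([3601, 244, 18]);


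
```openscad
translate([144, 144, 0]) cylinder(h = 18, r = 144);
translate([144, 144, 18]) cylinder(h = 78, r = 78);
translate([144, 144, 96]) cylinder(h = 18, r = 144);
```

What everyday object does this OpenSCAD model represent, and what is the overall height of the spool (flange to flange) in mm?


A spool. The overall height is 114 mm.

Three coaxial cylinders, large–small–large — a spool. Two 18 mm flanges and a 78 mm core give 18 + 78 + 18 = 114 mm.


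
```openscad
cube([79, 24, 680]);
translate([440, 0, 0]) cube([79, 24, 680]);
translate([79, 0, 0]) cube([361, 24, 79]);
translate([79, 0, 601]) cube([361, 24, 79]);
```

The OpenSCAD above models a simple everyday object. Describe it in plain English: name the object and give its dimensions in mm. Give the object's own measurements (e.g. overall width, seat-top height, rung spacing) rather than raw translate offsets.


A rectangular picture frame lying in the x–z plane (depth along y). The opening is 361 mm wide (x) by 522 mm tall (z), surrounded by a border 79 mm wide on all four sides. The frame is 24 mm deep and is made of two full-height vertical stiles with two horizontal rails fitted between them.


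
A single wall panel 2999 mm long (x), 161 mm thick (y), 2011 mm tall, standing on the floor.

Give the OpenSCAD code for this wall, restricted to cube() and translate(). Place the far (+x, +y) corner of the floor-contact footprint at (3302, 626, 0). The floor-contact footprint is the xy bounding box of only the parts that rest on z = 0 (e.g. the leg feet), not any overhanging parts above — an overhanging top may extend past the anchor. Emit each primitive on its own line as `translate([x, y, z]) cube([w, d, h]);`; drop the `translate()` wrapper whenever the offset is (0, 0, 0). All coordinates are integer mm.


translate([303, 465, 0]) cube([2999, 161, 2011]);


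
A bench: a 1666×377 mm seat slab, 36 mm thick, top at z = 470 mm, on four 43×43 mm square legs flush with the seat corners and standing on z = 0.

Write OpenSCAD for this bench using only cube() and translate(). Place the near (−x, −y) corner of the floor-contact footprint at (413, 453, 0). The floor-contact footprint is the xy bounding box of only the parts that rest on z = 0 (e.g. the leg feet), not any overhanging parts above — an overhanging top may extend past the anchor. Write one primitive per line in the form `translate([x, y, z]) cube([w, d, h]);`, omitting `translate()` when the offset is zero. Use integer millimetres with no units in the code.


translate([413, 453, 434]) cube([1666, 377, 36]);
translate([413, 453, 0]) cube([43, 43, 434]);
translate([413, 787, 0]) cube([43, 43, 434]);
translate([2036, 453, 0]) cube([43, 43, 434]);
translate([2036, 787, 0]) cube([43, 43, 434]);


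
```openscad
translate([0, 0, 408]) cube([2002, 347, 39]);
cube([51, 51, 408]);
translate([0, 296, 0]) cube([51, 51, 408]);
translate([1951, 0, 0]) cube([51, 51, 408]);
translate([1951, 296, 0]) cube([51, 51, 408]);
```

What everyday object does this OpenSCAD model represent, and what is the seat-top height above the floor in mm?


A bench. The seat-top height is 447 mm.

A long slab on four corner posts — a bench. The slab sits at z = 408 with thickness 39, so the top is 408 + 39 = 447 mm.


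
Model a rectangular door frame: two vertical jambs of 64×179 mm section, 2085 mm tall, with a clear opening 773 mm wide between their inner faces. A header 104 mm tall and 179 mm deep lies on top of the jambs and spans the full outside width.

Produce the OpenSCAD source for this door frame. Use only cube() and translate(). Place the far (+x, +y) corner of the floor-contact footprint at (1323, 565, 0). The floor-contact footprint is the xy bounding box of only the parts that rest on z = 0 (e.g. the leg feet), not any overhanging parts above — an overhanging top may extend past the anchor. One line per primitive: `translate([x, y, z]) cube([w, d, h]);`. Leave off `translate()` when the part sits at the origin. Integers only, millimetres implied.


translate([422, 386, 0]) cube([64, 179, 2085]);
translate([1259, 386, 0]) cube([64, 179, 2085]);
translate([422, 386, 2085]) cube([901, 179, 104]);


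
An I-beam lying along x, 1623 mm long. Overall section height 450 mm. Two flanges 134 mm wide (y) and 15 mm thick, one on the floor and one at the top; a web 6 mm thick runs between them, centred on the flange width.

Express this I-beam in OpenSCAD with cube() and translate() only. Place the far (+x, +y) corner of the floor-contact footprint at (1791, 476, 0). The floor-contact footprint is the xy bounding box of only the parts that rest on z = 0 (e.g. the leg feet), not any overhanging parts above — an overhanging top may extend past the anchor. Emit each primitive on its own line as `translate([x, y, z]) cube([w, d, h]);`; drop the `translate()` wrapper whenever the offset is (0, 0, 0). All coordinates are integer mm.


translate([168, 342, 0]) cube([1623, 134, 15]);
translate([168, 406, 15]) cube([1623, 6, 420]);
translate([168, 342, 435]) cube([1623, 134, 15]);


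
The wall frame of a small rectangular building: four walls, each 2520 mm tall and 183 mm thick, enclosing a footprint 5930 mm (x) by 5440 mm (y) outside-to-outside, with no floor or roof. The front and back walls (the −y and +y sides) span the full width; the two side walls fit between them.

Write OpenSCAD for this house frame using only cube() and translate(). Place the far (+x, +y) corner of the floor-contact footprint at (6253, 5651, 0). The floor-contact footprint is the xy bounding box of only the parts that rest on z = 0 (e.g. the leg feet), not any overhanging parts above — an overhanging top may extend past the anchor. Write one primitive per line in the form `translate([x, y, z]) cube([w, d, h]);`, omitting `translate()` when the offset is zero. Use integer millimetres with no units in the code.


translate([323, 211, 0]) cube([5930, 183, 2520]);
translate([323, 5468, 0]) cube([5930, 183, 2520]);
translate([323, 394, 0]) cube([183, 5074, 2520]);
translate([6070, 394, 0]) cube([183, 5074, 2520]);


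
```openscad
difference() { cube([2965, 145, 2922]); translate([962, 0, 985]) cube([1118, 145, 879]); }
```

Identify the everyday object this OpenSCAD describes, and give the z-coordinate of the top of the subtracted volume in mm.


A wall with a window opening. The window head height is 1864 mm.

A wall with a rectangular opening subtracted — a window. Sill at z = 985, opening 879 mm tall, so the head is at 985 + 879 = 1864 mm.


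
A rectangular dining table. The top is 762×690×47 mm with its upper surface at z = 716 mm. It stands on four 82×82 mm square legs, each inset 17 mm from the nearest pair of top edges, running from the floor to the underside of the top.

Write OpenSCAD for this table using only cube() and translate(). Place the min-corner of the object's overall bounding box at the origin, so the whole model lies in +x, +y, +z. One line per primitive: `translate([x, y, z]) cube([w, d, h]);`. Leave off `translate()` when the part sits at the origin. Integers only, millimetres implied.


translate([0, 0, 669]) cube([762, 690, 47]);
translate([17, 17, 0]) cube([82, 82, 669]);
translate([663, 17, 0]) cube([82, 82, 669]);
translate([17, 591, 0]) cube([82, 82, 669]);
translate([663, 591, 0]) cube([82, 82, 669]);


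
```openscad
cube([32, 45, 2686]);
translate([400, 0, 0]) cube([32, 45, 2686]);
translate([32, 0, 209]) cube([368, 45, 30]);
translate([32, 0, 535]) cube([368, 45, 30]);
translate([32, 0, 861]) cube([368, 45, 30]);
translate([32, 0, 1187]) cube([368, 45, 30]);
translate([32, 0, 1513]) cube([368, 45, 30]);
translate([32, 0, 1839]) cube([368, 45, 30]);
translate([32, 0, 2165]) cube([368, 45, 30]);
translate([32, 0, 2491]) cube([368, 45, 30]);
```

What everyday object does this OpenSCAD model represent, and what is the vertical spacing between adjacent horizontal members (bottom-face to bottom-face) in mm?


A ladder. The rung spacing is 326 mm.

Two tall 32×45 posts with 8 short bars between them — a ladder. Adjacent rungs sit at z = 209 and z = 535, so the spacing is 535 − 209 = 326 mm.


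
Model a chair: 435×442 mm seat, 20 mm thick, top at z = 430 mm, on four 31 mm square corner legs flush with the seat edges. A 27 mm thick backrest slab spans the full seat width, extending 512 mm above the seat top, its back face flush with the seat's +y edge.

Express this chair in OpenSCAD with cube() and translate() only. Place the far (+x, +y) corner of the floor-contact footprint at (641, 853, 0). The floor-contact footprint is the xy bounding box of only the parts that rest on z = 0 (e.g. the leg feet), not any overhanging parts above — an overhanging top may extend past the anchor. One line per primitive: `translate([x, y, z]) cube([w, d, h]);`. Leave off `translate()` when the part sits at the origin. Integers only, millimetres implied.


translate([206, 411, 410]) cube([435, 442, 20]);
translate([206, 411, 0]) cube([31, 31, 410]);
translate([610, 411, 0]) cube([31, 31, 410]);
translate([206, 822, 0]) cube([31, 31, 410]);
translate([610, 822, 0]) cube([31, 31, 410]);
translate([206, 826, 430]) cube([435, 27, 512]);


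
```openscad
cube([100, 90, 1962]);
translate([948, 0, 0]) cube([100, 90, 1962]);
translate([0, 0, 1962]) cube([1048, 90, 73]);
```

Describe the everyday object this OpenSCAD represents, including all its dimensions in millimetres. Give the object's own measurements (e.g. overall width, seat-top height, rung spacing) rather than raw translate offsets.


A door frame. The clear opening is 848 mm wide and 1962 mm high. Two 100 mm wide jambs, 90 mm deep, stand either side of the opening from the floor to the top of the opening. A 73 mm thick head sits across the top of both jambs, spanning the full outside width of the frame.


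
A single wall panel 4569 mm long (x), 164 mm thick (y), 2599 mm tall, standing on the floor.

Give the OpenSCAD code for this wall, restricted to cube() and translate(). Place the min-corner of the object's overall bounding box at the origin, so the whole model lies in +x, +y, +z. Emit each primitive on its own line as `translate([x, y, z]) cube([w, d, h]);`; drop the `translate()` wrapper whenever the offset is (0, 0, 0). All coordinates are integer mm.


cube([4569, 164, 2599]);


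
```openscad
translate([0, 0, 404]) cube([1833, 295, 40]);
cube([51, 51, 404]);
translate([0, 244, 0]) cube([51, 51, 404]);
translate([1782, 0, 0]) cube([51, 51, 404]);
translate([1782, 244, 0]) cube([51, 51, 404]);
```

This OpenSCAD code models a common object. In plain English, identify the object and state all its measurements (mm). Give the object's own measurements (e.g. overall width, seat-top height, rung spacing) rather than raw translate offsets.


A bench: a 1833×295 mm seat slab, 40 mm thick, top at z = 444 mm, on four 51×51 mm square legs flush with the seat corners and standing on z = 0.


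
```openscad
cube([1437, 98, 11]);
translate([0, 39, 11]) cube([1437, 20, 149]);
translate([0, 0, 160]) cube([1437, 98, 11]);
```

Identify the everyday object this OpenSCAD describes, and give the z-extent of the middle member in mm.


An I-beam. The web height is 149 mm.

Two wide flanges with a thin centred web — an I-beam. Overall 171 mm minus two 11 mm flanges gives a web of 171 − 2·11 = 149 mm.


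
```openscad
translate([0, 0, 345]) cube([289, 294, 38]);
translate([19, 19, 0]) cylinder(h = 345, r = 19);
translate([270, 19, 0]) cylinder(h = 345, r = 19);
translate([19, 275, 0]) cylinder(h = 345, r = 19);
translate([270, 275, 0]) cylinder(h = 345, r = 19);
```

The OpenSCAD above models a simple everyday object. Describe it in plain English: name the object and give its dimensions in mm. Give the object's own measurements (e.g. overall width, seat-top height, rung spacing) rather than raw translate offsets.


A simple wooden stool: a rectangular seat 289 mm (x) by 294 mm (y), 38 mm thick, top face at z = 383 mm, on four round legs, each 38 mm in diameter. The legs rest on z = 0, each leg's axis is inset half a diameter from the nearest pair of seat edges (so the leg's bounding box is flush with the corner).


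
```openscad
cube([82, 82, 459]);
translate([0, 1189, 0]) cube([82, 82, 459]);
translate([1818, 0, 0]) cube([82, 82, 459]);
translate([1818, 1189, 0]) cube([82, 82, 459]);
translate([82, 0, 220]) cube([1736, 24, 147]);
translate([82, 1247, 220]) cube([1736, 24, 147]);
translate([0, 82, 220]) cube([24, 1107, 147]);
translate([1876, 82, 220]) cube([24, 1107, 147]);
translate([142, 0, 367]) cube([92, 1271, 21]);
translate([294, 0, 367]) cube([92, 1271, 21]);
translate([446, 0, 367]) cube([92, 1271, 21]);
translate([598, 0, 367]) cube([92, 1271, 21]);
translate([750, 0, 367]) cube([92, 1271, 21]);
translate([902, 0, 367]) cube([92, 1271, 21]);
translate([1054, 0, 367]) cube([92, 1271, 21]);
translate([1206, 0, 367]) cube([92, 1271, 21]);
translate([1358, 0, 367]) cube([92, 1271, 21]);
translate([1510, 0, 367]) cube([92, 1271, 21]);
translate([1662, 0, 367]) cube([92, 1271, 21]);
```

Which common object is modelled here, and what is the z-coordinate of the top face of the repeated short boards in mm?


A bed frame. The slat-top height is 388 mm.

Four posts, four rails, and a row of slats — a bed frame. Slats sit on the rails at z = 220 + 147 = 367; with slat thickness 21, the top is 388 mm.


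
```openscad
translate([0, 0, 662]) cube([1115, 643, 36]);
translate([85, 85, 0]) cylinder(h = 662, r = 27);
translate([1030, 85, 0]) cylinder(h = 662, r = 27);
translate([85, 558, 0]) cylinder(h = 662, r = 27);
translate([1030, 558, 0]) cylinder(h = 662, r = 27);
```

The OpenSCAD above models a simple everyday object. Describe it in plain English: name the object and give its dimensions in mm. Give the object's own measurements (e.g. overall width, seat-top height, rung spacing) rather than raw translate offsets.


A table: top 1115 mm (x) × 643 mm (y), 36 mm thick, upper face at z = 698 mm, on four round legs of 54 mm diameter, each leg's bounding box inset 58 mm from the nearest pair of top edges from z = 0 to the bottom of the top.


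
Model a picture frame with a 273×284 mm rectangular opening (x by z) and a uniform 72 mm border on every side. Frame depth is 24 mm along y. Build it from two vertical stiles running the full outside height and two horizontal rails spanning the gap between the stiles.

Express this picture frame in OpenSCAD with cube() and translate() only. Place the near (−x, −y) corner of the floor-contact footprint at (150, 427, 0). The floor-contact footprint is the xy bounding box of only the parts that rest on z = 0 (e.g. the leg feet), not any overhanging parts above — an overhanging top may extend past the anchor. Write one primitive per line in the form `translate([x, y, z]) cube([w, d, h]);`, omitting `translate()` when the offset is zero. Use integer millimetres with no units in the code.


translate([150, 427, 0]) cube([72, 24, 428]);
translate([495, 427, 0]) cube([72, 24, 428]);
translate([222, 427, 0]) cube([273, 24, 72]);
translate([222, 427, 356]) cube([273, 24, 72]);


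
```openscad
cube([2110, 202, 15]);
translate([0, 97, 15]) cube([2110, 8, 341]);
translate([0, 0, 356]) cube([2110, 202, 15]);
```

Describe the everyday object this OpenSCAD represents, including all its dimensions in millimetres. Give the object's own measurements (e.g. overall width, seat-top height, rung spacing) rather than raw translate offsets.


An I-beam lying along x, 2110 mm long. Overall section height 371 mm. Two flanges 202 mm wide (y) and 15 mm thick, one on the floor and one at the top; a web 8 mm thick runs between them, centred on the flange width.


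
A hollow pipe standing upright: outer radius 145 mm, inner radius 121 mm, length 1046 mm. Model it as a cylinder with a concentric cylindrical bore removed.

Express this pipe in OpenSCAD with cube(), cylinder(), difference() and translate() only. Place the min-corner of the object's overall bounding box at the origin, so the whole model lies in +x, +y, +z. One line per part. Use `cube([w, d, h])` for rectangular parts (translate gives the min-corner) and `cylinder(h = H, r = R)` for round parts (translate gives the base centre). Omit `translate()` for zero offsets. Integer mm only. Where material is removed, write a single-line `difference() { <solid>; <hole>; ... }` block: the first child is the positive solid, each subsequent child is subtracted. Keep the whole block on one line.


difference() { translate([145, 145, 0]) cylinder(h = 1046, r = 145); translate([145, 145, 0]) cylinder(h = 1046, r = 121); }


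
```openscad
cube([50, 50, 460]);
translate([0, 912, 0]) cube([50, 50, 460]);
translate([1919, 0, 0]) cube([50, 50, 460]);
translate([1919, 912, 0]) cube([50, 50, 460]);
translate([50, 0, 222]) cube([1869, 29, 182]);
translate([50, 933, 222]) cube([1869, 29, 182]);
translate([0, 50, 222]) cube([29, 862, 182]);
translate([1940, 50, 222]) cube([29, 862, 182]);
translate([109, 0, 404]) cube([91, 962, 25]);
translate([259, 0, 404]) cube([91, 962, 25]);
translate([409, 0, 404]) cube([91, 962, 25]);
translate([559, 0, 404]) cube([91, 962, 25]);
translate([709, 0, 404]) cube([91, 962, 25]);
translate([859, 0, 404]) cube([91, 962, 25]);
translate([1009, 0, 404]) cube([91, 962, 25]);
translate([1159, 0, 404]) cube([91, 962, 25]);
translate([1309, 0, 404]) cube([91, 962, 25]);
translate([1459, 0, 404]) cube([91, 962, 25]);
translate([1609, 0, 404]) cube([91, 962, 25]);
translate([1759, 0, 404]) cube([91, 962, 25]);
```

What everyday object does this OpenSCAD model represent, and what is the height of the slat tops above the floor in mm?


A bed frame. The slat-top height is 429 mm.

Four posts, four rails, and a row of slats — a bed frame. Slats sit on the rails at z = 222 + 182 = 404; with slat thickness 25, the top is 429 mm.
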